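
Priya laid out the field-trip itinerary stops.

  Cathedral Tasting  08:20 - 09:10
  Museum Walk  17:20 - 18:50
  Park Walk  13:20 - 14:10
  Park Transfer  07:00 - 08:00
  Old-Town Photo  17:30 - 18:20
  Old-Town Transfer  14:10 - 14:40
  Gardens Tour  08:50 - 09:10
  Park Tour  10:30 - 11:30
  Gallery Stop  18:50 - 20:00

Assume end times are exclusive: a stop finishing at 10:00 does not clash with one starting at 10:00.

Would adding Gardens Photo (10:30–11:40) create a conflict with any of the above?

Park Transfer: ends 08:00 at or before Gardens Photo starts 10:30 → clear.
Cathedral Tasting: ends 09:10 at or before Gardens Photo starts 10:30 → clear.
Gardens Tour: ends 09:10 at or before Gardens Photo starts 10:30 → clear.
Park Tour: starts 10:30 before Gardens Photo ends 11:40, and ends 11:30 after Gardens Photo starts 10:30 → overlap.
Park Walk: starts 13:20 at or after Gardens Photo ends 11:40 → clear.
Old-Town Transfer: starts 14:10 at or after Gardens Photo ends 11:40 → clear.
Museum Walk: starts 17:20 at or after Gardens Photo ends 11:40 → clear.
Old-Town Photo: starts 17:30 at or after Gardens Photo ends 11:40 → clear.
Gallery Stop: starts 18:50 at or after Gardens Photo ends 11:40 → clear.
Gardens Photo overlaps Park Tour.

Yes — it overlaps Park Tour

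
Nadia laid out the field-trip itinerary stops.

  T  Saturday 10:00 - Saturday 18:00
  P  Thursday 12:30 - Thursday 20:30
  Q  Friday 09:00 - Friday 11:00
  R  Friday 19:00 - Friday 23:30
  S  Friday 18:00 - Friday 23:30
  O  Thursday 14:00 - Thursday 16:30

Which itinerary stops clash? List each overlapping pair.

Sorted by start: P, O, Q, S, R, T.
O starts before P ends → P and O overlap.
Q starts after P ends — done with P.
Q starts after O ends — done with O.
S starts after Q ends — done with Q.
R starts before S ends → S and R overlap.
T starts after S ends.
T starts after R ends.

O & P, R & S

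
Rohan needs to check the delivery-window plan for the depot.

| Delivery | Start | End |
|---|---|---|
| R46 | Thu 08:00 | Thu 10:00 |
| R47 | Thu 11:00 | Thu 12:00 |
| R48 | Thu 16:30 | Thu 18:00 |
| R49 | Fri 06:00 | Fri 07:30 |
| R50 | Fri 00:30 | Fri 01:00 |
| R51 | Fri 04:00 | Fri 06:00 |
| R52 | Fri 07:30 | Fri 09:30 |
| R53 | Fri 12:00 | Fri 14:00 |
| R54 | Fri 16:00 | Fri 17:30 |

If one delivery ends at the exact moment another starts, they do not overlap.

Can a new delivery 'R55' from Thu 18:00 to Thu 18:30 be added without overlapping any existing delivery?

R46: ends Thu 10:00 at or before R55 starts Thu 18:00 → clear.
R47: ends Thu 12:00 at or before R55 starts Thu 18:00 → clear.
R48: ends Thu 18:00 at or before R55 starts Thu 18:00 → clear.
R50: starts Fri 00:30 at or after R55 ends Thu 18:30 → clear.
R51: starts Fri 04:00 at or after R55 ends Thu 18:30 → clear.
R49: starts Fri 06:00 at or after R55 ends Thu 18:30 → clear.
R52: starts Fri 07:30 at or after R55 ends Thu 18:30 → clear.
R53: starts Fri 12:00 at or after R55 ends Thu 18:30 → clear.
R54: starts Fri 16:00 at or after R55 ends Thu 18:30 → clear.

Yes — the slot is free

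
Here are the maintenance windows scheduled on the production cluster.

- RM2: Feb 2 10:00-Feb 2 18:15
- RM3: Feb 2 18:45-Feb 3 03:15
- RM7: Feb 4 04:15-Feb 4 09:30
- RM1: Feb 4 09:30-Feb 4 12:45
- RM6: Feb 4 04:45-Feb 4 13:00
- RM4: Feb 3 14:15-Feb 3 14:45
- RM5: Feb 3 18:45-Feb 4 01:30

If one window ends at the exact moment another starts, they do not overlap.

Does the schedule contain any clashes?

Sorted by start: RM2, RM3, RM4, RM5, RM7, RM6, RM1.
RM3 starts after RM2 ends, so nothing later overlaps RM2 either.
RM4 starts after RM3 ends, so nothing later overlaps RM3 either.
RM5 starts after RM4 ends, so nothing later overlaps RM4 either.
RM7 starts after RM5 ends, so nothing later overlaps RM5 either.
RM6 starts before RM7 ends → RM7 and RM6 overlap.
That's a conflict, so the schedule is not conflict-free.

Yes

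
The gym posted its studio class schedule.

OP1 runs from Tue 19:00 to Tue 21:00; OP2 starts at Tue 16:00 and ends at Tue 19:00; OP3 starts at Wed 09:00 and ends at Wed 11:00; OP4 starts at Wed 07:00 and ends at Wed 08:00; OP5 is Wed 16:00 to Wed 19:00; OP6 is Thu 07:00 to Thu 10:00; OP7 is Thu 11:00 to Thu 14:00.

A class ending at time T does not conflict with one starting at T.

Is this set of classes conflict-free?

Sorted by start: OP2, OP1, OP4, OP3, OP5, OP6, OP7.
OP1 starts exactly when OP2 ends (back-to-back, no overlap); OP2 is clear from here.
OP4 starts after OP1 ends; OP1 is clear from here.
OP3 starts after OP4 ends; OP4 is clear from here.
OP5 starts after OP3 ends; OP3 is clear from here.
OP6 starts after OP5 ends; OP5 is clear from here.
OP7 starts after OP6 ends.
Every pair is clear; the schedule has no overlaps.

Yes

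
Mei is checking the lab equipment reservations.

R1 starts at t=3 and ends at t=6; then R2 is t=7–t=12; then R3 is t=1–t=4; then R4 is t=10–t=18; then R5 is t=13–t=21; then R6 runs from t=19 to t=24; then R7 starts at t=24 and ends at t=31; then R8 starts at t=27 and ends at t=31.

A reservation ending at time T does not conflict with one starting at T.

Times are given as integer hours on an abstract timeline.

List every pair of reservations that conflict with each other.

Two intervals overlap when each starts before the other ends.
Sorted by start: R3, R1, R2, R4, R5, R6, R7, R8.
R1 starts before R3 ends → R3 and R1 overlap.
R2 starts after R3 ends — done with R3.
R2 starts after R1 ends — done with R1.
R4 starts before R2 ends → R2 and R4 overlap.
R5 starts after R2 ends — done with R2.
R5 starts before R4 ends → R4 and R5 overlap.
R6 starts after R4 ends — done with R4.
R6 starts before R5 ends → R5 and R6 overlap.
R7 starts after R5 ends — done with R5.
R7 starts exactly when R6 ends (back-to-back, no overlap) — done with R6.
R8 starts before R7 ends → R7 and R8 overlap.

R1 & R3, R2 & R4, R4 & R5, R5 & R6, R7 & R8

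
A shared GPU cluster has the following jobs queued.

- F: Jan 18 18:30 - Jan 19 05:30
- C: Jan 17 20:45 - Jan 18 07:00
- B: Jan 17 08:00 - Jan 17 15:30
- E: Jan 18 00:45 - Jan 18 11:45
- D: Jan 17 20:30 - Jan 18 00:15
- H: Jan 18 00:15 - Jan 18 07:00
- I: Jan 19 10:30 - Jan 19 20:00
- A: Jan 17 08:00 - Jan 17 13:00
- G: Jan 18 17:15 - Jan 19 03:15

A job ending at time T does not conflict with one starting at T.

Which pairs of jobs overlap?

Sorted by start: A, B, D, C, H, E, G, F, I.
B starts before A ends → A and B overlap.
D starts after A ends, so A has no further overlaps.
D starts after B ends, so B has no further overlaps.
C starts before D ends → D and C overlap.
H starts exactly when D ends (back-to-back, no overlap), so D has no further overlaps.
H starts before C ends → C and H overlap.
E starts before C ends → C and E overlap.
G starts after C ends, so C has no further overlaps.
E starts before H ends → H and E overlap.
G starts after H ends, so H has no further overlaps.
G starts after E ends, so E has no further overlaps.
F starts before G ends → G and F overlap.
I starts after G ends.
I starts after F ends.

A & B, C & D, C & E, C & H, E & H, F & G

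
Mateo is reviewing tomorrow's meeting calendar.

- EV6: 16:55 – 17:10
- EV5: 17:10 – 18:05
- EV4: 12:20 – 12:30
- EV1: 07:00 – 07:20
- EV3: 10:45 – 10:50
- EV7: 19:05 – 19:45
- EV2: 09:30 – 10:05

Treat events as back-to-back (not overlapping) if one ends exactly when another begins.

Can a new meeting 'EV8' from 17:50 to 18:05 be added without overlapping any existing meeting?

No — it overlaps EV5

EV1: ends 07:20 at or before EV8 starts 17:50 → clear.
EV2: ends 10:05 at or before EV8 starts 17:50 → clear.
EV3: ends 10:50 at or before EV8 starts 17:50 → clear.
EV4: ends 12:30 at or before EV8 starts 17:50 → clear.
EV6: ends 17:10 at or before EV8 starts 17:50 → clear.
EV5: starts 17:10 before EV8 ends 18:05, and ends 18:05 after EV8 starts 17:50 → overlap.
EV7: starts 19:05 at or after EV8 ends 18:05 → clear.
EV8 overlaps EV5.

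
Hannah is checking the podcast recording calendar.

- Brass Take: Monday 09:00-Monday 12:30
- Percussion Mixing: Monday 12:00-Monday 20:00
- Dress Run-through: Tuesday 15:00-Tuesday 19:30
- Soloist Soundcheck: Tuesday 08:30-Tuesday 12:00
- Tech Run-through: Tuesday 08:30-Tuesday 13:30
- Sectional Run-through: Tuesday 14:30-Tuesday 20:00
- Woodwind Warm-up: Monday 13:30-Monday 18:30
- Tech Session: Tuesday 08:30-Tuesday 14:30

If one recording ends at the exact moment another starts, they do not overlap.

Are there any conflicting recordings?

Check each pair: they overlap iff neither finishes before the other starts.
Sorted by start: Brass Take, Percussion Mixing, Woodwind Warm-up, Tech Session, Tech Run-through, Soloist Soundcheck, Sectional Run-through, Dress Run-through.
Percussion Mixing starts before Brass Take ends → Brass Take and Percussion Mixing overlap.
That's a conflict, so the schedule is not conflict-free.

Yes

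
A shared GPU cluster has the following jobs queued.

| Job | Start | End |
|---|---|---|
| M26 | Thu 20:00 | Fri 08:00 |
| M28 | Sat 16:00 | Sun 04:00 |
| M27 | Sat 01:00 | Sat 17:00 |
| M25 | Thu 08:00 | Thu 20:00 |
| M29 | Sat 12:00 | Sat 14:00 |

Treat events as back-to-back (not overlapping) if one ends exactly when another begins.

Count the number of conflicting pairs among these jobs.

2

Sorted by start: M25, M26, M27, M29, M28.
M26 starts exactly when M25 ends (back-to-back, no overlap), so nothing later overlaps M25 either.
M27 starts after M26 ends, so nothing later overlaps M26 either.
M29 starts before M27 ends → M27 and M29 overlap.
M28 starts before M27 ends → M27 and M28 overlap.
M28 starts after M29 ends.
Overlapping pairs: M27 & M28, M27 & M29 — 2 in total.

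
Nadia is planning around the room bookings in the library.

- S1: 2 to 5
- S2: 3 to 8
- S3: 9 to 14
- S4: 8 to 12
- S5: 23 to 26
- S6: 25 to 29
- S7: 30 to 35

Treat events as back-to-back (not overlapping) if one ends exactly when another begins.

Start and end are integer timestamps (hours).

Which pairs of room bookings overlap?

S1 & S2, S3 & S4, S5 & S6

Two intervals overlap when each starts before the other ends.
Sorted by start: S1, S2, S4, S3, S5, S6, S7.
S2 starts before S1 ends → S1 and S2 overlap.
S4 starts after S1 ends — done with S1.
S4 starts exactly when S2 ends (back-to-back, no overlap) — done with S2.
S3 starts before S4 ends → S4 and S3 overlap.
S5 starts after S4 ends — done with S4.
S5 starts after S3 ends — done with S3.
S6 starts before S5 ends → S5 and S6 overlap.
S7 starts after S5 ends.
S7 starts after S6 ends.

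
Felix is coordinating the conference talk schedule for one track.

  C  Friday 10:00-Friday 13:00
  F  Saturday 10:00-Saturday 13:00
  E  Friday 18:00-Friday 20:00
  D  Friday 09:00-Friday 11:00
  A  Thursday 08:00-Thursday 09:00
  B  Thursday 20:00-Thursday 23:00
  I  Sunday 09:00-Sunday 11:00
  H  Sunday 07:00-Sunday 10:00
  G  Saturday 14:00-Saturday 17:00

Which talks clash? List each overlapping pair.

C & D, H & I

Sorted by start: A, B, D, C, E, F, G, H, I.
B starts after A ends; A is clear from here.
D starts after B ends; B is clear from here.
C starts before D ends → D and C overlap.
E starts after D ends; D is clear from here.
E starts after C ends; C is clear from here.
F starts after E ends; E is clear from here.
G starts after F ends; F is clear from here.
H starts after G ends; G is clear from here.
I starts before H ends → H and I overlap.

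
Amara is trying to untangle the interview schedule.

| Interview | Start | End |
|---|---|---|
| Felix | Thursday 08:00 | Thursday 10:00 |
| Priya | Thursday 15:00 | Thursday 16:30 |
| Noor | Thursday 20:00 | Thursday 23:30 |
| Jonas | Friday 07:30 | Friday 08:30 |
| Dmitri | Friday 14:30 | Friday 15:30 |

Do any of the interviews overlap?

No

Sorted by start: Felix, Priya, Noor, Jonas, Dmitri.
Priya starts after Felix ends — done with Felix.
Noor starts after Priya ends — done with Priya.
Jonas starts after Noor ends — done with Noor.
Dmitri starts after Jonas ends.
Every pair is clear; the schedule has no overlaps.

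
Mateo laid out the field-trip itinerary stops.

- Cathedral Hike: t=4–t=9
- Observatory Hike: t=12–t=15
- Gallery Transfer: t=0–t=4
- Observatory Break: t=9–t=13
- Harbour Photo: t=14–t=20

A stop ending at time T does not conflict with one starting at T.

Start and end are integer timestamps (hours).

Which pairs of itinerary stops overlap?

Sorted by start: Gallery Transfer, Cathedral Hike, Observatory Break, Observatory Hike, Harbour Photo.
Cathedral Hike starts exactly when Gallery Transfer ends (back-to-back, no overlap) — done with Gallery Transfer.
Observatory Break starts exactly when Cathedral Hike ends (back-to-back, no overlap) — done with Cathedral Hike.
Observatory Hike starts before Observatory Break ends → Observatory Break and Observatory Hike overlap.
Harbour Photo starts after Observatory Break ends.
Harbour Photo starts before Observatory Hike ends → Observatory Hike and Harbour Photo overlap.

Harbour Photo & Observatory Hike, Observatory Break & Observatory Hike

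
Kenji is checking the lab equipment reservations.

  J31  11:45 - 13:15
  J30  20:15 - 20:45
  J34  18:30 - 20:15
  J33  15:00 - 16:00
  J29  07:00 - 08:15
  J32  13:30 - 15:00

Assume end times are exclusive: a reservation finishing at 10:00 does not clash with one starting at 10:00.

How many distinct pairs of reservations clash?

Sorted by start: J29, J31, J32, J33, J34, J30.
J31 starts after J29 ends, so J29 has no further overlaps.
J32 starts after J31 ends, so J31 has no further overlaps.
J33 starts exactly when J32 ends (back-to-back, no overlap), so J32 has no further overlaps.
J34 starts after J33 ends, so J33 has no further overlaps.
J30 starts exactly when J34 ends (back-to-back, no overlap).
No pair overlaps.

0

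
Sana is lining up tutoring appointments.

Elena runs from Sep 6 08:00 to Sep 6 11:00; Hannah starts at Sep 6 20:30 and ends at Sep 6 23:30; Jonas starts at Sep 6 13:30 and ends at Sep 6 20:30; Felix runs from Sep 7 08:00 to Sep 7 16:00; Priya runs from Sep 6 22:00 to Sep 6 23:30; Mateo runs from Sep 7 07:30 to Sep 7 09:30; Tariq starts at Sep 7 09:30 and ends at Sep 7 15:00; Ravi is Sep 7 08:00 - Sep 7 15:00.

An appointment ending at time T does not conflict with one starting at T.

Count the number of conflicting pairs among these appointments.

Sorted by start: Elena, Jonas, Hannah, Priya, Mateo, Felix, Ravi, Tariq.
Jonas starts after Elena ends; Elena is clear from here.
Hannah starts exactly when Jonas ends (back-to-back, no overlap); Jonas is clear from here.
Priya starts before Hannah ends → Hannah and Priya overlap.
Mateo starts after Hannah ends; Hannah is clear from here.
Mateo starts after Priya ends; Priya is clear from here.
Felix starts before Mateo ends → Mateo and Felix overlap.
Ravi starts before Mateo ends → Mateo and Ravi overlap.
Tariq starts exactly when Mateo ends (back-to-back, no overlap).
Ravi starts before Felix ends → Felix and Ravi overlap.
Tariq starts before Felix ends → Felix and Tariq overlap.
Tariq starts before Ravi ends → Ravi and Tariq overlap.
Overlapping pairs: Felix & Mateo, Felix & Ravi, Felix & Tariq, Hannah & Priya, Mateo & Ravi, Ravi & Tariq — 6 in total.

6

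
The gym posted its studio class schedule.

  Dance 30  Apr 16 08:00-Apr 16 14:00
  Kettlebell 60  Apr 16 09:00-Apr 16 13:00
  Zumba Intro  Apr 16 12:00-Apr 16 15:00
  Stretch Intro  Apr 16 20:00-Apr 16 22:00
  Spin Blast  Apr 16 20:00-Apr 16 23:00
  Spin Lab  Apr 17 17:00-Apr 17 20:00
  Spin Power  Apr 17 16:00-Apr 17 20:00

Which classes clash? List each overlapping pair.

Check each pair: they overlap iff neither finishes before the other starts.
Sorted by start: Dance 30, Kettlebell 60, Zumba Intro, Stretch Intro, Spin Blast, Spin Power, Spin Lab.
Kettlebell 60 starts before Dance 30 ends → Dance 30 and Kettlebell 60 overlap.
Zumba Intro starts before Dance 30 ends → Dance 30 and Zumba Intro overlap.
Stretch Intro starts after Dance 30 ends, so nothing later overlaps Dance 30 either.
Zumba Intro starts before Kettlebell 60 ends → Kettlebell 60 and Zumba Intro overlap.
Stretch Intro starts after Kettlebell 60 ends, so nothing later overlaps Kettlebell 60 either.
Stretch Intro starts after Zumba Intro ends, so nothing later overlaps Zumba Intro either.
Spin Blast starts before Stretch Intro ends → Stretch Intro and Spin Blast overlap.
Spin Power starts after Stretch Intro ends, so nothing later overlaps Stretch Intro either.
Spin Power starts after Spin Blast ends, so nothing later overlaps Spin Blast either.
Spin Lab starts before Spin Power ends → Spin Power and Spin Lab overlap.

Dance 30 & Kettlebell 60, Dance 30 & Zumba Intro, Kettlebell 60 & Zumba Intro, Spin Blast & Stretch Intro, Spin Lab & Spin Power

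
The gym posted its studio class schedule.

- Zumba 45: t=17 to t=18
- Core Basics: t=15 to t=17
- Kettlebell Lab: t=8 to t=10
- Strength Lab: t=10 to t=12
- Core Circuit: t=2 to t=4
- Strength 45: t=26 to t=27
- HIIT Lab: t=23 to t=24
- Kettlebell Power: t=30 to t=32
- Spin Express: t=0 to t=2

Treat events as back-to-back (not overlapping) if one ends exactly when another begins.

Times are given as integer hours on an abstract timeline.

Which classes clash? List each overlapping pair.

Check each pair: they overlap iff neither finishes before the other starts.
Sorted by start: Spin Express, Core Circuit, Kettlebell Lab, Strength Lab, Core Basics, Zumba 45, HIIT Lab, Strength 45, Kettlebell Power.
Core Circuit starts exactly when Spin Express ends (back-to-back, no overlap); Spin Express is clear from here.
Kettlebell Lab starts after Core Circuit ends; Core Circuit is clear from here.
Strength Lab starts exactly when Kettlebell Lab ends (back-to-back, no overlap); Kettlebell Lab is clear from here.
Core Basics starts after Strength Lab ends; Strength Lab is clear from here.
Zumba 45 starts exactly when Core Basics ends (back-to-back, no overlap); Core Basics is clear from here.
HIIT Lab starts after Zumba 45 ends; Zumba 45 is clear from here.
Strength 45 starts after HIIT Lab ends; HIIT Lab is clear from here.
Kettlebell Power starts after Strength 45 ends.

no conflicts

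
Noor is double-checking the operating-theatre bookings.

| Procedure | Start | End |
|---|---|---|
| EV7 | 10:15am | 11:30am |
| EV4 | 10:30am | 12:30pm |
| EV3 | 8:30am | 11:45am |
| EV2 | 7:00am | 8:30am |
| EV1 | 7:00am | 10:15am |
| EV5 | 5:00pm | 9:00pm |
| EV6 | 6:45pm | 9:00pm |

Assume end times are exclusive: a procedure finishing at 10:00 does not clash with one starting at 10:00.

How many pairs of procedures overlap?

Sorted by start: EV1, EV2, EV3, EV7, EV4, EV5, EV6.
EV2 starts before EV1 ends → EV1 and EV2 overlap.
EV3 starts before EV1 ends → EV1 and EV3 overlap.
EV7 starts exactly when EV1 ends (back-to-back, no overlap) — done with EV1.
EV3 starts exactly when EV2 ends (back-to-back, no overlap) — done with EV2.
EV7 starts before EV3 ends → EV3 and EV7 overlap.
EV4 starts before EV3 ends → EV3 and EV4 overlap.
EV5 starts after EV3 ends — done with EV3.
EV4 starts before EV7 ends → EV7 and EV4 overlap.
EV5 starts after EV7 ends — done with EV7.
EV5 starts after EV4 ends — done with EV4.
EV6 starts before EV5 ends → EV5 and EV6 overlap.
Overlapping pairs: EV1 & EV2, EV1 & EV3, EV3 & EV4, EV3 & EV7, EV4 & EV7, EV5 & EV6 — 6 in total.

6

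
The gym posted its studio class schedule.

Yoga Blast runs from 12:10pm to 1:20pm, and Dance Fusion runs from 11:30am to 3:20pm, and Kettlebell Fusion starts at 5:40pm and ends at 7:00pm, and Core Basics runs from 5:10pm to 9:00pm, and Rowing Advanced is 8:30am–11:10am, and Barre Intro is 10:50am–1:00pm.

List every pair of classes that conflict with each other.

Barre Intro & Dance Fusion, Barre Intro & Rowing Advanced, Barre Intro & Yoga Blast, Core Basics & Kettlebell Fusion, Dance Fusion & Yoga Blast

Sorted by start: Rowing Advanced, Barre Intro, Dance Fusion, Yoga Blast, Core Basics, Kettlebell Fusion.
Barre Intro starts before Rowing Advanced ends → Rowing Advanced and Barre Intro overlap.
Dance Fusion starts after Rowing Advanced ends; Rowing Advanced is clear from here.
Dance Fusion starts before Barre Intro ends → Barre Intro and Dance Fusion overlap.
Yoga Blast starts before Barre Intro ends → Barre Intro and Yoga Blast overlap.
Core Basics starts after Barre Intro ends; Barre Intro is clear from here.
Yoga Blast starts before Dance Fusion ends → Dance Fusion and Yoga Blast overlap.
Core Basics starts after Dance Fusion ends; Dance Fusion is clear from here.
Core Basics starts after Yoga Blast ends; Yoga Blast is clear from here.
Kettlebell Fusion starts before Core Basics ends → Core Basics and Kettlebell Fusion overlap.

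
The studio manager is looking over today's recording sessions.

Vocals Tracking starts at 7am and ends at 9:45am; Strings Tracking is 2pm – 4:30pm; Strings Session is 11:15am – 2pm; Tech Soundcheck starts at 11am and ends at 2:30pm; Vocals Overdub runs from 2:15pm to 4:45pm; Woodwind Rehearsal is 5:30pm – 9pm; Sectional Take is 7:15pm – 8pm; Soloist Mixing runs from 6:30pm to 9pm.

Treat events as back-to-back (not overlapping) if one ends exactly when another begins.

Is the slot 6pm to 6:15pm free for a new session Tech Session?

Vocals Tracking: ends 9:45am at or before Tech Session starts 6pm → clear.
Tech Soundcheck: ends 2:30pm at or before Tech Session starts 6pm → clear.
Strings Session: ends 2pm at or before Tech Session starts 6pm → clear.
Strings Tracking: ends 4:30pm at or before Tech Session starts 6pm → clear.
Vocals Overdub: ends 4:45pm at or before Tech Session starts 6pm → clear.
Woodwind Rehearsal: starts 5:30pm before Tech Session ends 6:15pm, and ends 9pm after Tech Session starts 6pm → overlap.
Soloist Mixing: starts 6:30pm at or after Tech Session ends 6:15pm → clear.
Sectional Take: starts 7:15pm at or after Tech Session ends 6:15pm → clear.
Tech Session overlaps Woodwind Rehearsal.

No — it overlaps Woodwind Rehearsal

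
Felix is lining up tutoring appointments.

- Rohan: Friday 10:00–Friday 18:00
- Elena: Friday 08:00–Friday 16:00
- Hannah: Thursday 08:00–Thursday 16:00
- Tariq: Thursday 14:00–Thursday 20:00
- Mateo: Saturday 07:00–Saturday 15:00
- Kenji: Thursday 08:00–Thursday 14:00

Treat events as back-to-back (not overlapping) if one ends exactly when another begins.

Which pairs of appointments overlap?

Two intervals overlap when each starts before the other ends.
Sorted by start: Hannah, Kenji, Tariq, Elena, Rohan, Mateo.
Kenji starts before Hannah ends → Hannah and Kenji overlap.
Tariq starts before Hannah ends → Hannah and Tariq overlap.
Elena starts after Hannah ends; Hannah is clear from here.
Tariq starts exactly when Kenji ends (back-to-back, no overlap); Kenji is clear from here.
Elena starts after Tariq ends; Tariq is clear from here.
Rohan starts before Elena ends → Elena and Rohan overlap.
Mateo starts after Elena ends.
Mateo starts after Rohan ends.

Elena & Rohan, Hannah & Kenji, Hannah & Tariq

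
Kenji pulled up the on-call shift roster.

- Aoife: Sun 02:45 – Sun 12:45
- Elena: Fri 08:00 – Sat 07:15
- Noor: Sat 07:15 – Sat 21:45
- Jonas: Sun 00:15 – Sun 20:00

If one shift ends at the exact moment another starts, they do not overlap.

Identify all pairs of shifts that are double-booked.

Aoife & Jonas

Sorted by start: Elena, Noor, Jonas, Aoife.
Noor starts exactly when Elena ends (back-to-back, no overlap); Elena is clear from here.
Jonas starts after Noor ends; Noor is clear from here.
Aoife starts before Jonas ends → Jonas and Aoife overlap.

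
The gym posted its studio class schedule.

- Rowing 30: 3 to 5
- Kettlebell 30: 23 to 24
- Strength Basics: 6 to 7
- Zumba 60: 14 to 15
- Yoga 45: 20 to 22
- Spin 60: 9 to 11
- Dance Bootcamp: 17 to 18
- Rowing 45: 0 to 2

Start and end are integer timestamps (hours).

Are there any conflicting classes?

Check each pair: they overlap iff neither finishes before the other starts.
Sorted by start: Rowing 45, Rowing 30, Strength Basics, Spin 60, Zumba 60, Dance Bootcamp, Yoga 45, Kettlebell 30.
Rowing 30 starts after Rowing 45 ends, so nothing later overlaps Rowing 45 either.
Strength Basics starts after Rowing 30 ends, so nothing later overlaps Rowing 30 either.
Spin 60 starts after Strength Basics ends, so nothing later overlaps Strength Basics either.
Zumba 60 starts after Spin 60 ends, so nothing later overlaps Spin 60 either.
Dance Bootcamp starts after Zumba 60 ends, so nothing later overlaps Zumba 60 either.
Yoga 45 starts after Dance Bootcamp ends, so nothing later overlaps Dance Bootcamp either.
Kettlebell 30 starts after Yoga 45 ends.
Every pair is clear; the schedule has no overlaps.

No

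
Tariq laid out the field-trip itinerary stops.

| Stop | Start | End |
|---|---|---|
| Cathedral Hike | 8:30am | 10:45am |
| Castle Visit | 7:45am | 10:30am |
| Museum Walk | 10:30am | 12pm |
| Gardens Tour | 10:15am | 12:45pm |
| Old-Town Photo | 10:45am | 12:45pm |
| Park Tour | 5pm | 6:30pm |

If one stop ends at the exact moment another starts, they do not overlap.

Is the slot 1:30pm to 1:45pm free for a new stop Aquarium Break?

Yes — the slot is free

Castle Visit: ends 10:30am at or before Aquarium Break starts 1:30pm → clear.
Cathedral Hike: ends 10:45am at or before Aquarium Break starts 1:30pm → clear.
Gardens Tour: ends 12:45pm at or before Aquarium Break starts 1:30pm → clear.
Museum Walk: ends 12pm at or before Aquarium Break starts 1:30pm → clear.
Old-Town Photo: ends 12:45pm at or before Aquarium Break starts 1:30pm → clear.
Park Tour: starts 5pm at or after Aquarium Break ends 1:45pm → clear.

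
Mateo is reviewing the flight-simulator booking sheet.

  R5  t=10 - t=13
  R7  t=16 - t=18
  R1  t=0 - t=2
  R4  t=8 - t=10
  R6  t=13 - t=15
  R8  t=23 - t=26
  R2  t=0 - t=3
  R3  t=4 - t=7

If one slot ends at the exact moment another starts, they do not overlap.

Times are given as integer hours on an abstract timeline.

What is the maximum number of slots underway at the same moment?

Sort all start/end points and keep a running count:
t=0 start R1 → 1
t=0 start R2 → 2
t=2 end R1 → 1
t=3 end R2 → 0
t=4 start R3 → 1
t=7 end R3 → 0
t=8 start R4 → 1
t=10 end R4 → 0
t=10 start R5 → 1
t=13 end R5 → 0
t=13 start R6 → 1
t=15 end R6 → 0
t=16 start R7 → 1
t=18 end R7 → 0
t=23 start R8 → 1
t=26 end R8 → 0
Peak is 2, at t=0 (R1, R2).

2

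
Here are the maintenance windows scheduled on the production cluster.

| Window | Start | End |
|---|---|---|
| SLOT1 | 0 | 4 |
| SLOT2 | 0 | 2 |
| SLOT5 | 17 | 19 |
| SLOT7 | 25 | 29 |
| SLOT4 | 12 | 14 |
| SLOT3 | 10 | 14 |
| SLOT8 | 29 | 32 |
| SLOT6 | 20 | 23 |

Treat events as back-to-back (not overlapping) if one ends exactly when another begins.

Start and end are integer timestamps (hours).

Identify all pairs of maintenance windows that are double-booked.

Sorted by start: SLOT1, SLOT2, SLOT3, SLOT4, SLOT5, SLOT6, SLOT7, SLOT8.
SLOT2 starts before SLOT1 ends → SLOT1 and SLOT2 overlap.
SLOT3 starts after SLOT1 ends, so nothing later overlaps SLOT1 either.
SLOT3 starts after SLOT2 ends, so nothing later overlaps SLOT2 either.
SLOT4 starts before SLOT3 ends → SLOT3 and SLOT4 overlap.
SLOT5 starts after SLOT3 ends, so nothing later overlaps SLOT3 either.
SLOT5 starts after SLOT4 ends, so nothing later overlaps SLOT4 either.
SLOT6 starts after SLOT5 ends, so nothing later overlaps SLOT5 either.
SLOT7 starts after SLOT6 ends, so nothing later overlaps SLOT6 either.
SLOT8 starts exactly when SLOT7 ends (back-to-back, no overlap).

SLOT1 & SLOT2, SLOT3 & SLOT4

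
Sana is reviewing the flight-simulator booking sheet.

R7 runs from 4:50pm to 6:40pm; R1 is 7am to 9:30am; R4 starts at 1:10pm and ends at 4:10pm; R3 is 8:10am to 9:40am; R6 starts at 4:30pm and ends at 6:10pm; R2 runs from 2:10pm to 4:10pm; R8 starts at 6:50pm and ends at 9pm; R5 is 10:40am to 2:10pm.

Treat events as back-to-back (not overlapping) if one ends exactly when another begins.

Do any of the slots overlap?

Sorted by start: R1, R3, R5, R4, R2, R6, R7, R8.
R3 starts before R1 ends → R1 and R3 overlap.
That's a conflict, so the schedule is not conflict-free.

Yes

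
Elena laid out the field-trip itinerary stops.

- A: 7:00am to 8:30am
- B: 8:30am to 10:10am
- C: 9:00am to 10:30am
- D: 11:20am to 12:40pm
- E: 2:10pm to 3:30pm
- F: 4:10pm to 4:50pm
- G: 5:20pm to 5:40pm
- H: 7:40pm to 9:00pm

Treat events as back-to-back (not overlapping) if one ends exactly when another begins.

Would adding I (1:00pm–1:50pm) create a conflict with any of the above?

A: ends 8:30am at or before I starts 1:00pm → clear.
B: ends 10:10am at or before I starts 1:00pm → clear.
C: ends 10:30am at or before I starts 1:00pm → clear.
D: ends 12:40pm at or before I starts 1:00pm → clear.
E: starts 2:10pm at or after I ends 1:50pm → clear.
F: starts 4:10pm at or after I ends 1:50pm → clear.
G: starts 5:20pm at or after I ends 1:50pm → clear.
H: starts 7:40pm at or after I ends 1:50pm → clear.

No — it doesn't clash with anything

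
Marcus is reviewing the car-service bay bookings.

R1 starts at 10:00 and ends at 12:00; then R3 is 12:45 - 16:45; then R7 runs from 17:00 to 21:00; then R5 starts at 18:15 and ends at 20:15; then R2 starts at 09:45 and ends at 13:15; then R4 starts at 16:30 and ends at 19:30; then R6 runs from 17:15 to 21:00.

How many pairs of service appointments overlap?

9

Check each pair: they overlap iff neither finishes before the other starts.
Sorted by start: R2, R1, R3, R4, R7, R6, R5.
R1 starts before R2 ends → R2 and R1 overlap.
R3 starts before R2 ends → R2 and R3 overlap.
R4 starts after R2 ends — done with R2.
R3 starts after R1 ends — done with R1.
R4 starts before R3 ends → R3 and R4 overlap.
R7 starts after R3 ends — done with R3.
R7 starts before R4 ends → R4 and R7 overlap.
R6 starts before R4 ends → R4 and R6 overlap.
R5 starts before R4 ends → R4 and R5 overlap.
R6 starts before R7 ends → R7 and R6 overlap.
R5 starts before R7 ends → R7 and R5 overlap.
R5 starts before R6 ends → R6 and R5 overlap.
Overlapping pairs: R1 & R2, R2 & R3, R3 & R4, R4 & R5, R4 & R6, R4 & R7, R5 & R6, R5 & R7, R6 & R7 — 9 in total.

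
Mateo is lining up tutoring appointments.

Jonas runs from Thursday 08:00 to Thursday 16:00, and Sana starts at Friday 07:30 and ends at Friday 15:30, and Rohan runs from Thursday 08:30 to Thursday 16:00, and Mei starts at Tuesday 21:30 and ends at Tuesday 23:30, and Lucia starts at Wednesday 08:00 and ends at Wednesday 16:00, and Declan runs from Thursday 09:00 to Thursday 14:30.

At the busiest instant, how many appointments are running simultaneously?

3

Sweep the timeline, counting +1 at each start and −1 at each end (ends before starts at a tie):
Tuesday 21:30 start Mei → 1
Tuesday 23:30 end Mei → 0
Wednesday 08:00 start Lucia → 1
Wednesday 16:00 end Lucia → 0
Thursday 08:00 start Jonas → 1
Thursday 08:30 start Rohan → 2
Thursday 09:00 start Declan → 3
Thursday 14:30 end Declan → 2
Thursday 16:00 end Jonas → 1
Thursday 16:00 end Rohan → 0
Friday 07:30 start Sana → 1
Friday 15:30 end Sana → 0
Peak is 3, at Thursday 09:00 (Declan, Jonas, Rohan).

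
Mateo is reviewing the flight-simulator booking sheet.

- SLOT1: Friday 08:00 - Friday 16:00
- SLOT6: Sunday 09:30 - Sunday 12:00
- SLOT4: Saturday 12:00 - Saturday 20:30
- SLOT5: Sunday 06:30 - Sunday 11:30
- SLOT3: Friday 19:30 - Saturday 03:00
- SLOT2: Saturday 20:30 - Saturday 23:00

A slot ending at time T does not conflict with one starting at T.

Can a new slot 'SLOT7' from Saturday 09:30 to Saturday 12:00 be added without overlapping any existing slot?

SLOT1: ends Friday 16:00 at or before SLOT7 starts Saturday 09:30 → clear.
SLOT3: ends Saturday 03:00 at or before SLOT7 starts Saturday 09:30 → clear.
SLOT4: starts Saturday 12:00 at or after SLOT7 ends Saturday 12:00 → clear.
SLOT2: starts Saturday 20:30 at or after SLOT7 ends Saturday 12:00 → clear.
SLOT5: starts Sunday 06:30 at or after SLOT7 ends Saturday 12:00 → clear.
SLOT6: starts Sunday 09:30 at or after SLOT7 ends Saturday 12:00 → clear.

Yes — the slot is free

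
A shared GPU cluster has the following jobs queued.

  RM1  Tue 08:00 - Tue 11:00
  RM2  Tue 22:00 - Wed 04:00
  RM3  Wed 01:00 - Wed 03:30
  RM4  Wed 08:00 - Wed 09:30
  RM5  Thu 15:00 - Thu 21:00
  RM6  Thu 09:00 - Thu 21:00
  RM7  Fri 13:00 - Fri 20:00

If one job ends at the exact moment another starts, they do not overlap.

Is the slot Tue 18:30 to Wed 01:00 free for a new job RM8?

No — it overlaps RM2

RM1: ends Tue 11:00 at or before RM8 starts Tue 18:30 → clear.
RM2: starts Tue 22:00 before RM8 ends Wed 01:00, and ends Wed 04:00 after RM8 starts Tue 18:30 → overlap.
RM3: starts Wed 01:00 at or after RM8 ends Wed 01:00 → clear.
RM4: starts Wed 08:00 at or after RM8 ends Wed 01:00 → clear.
RM6: starts Thu 09:00 at or after RM8 ends Wed 01:00 → clear.
RM5: starts Thu 15:00 at or after RM8 ends Wed 01:00 → clear.
RM7: starts Fri 13:00 at or after RM8 ends Wed 01:00 → clear.
RM8 overlaps RM2.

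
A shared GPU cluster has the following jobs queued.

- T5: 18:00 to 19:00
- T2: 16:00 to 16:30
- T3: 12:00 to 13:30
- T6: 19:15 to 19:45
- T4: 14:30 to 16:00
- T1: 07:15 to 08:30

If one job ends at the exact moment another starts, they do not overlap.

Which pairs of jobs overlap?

Two intervals overlap when each starts before the other ends.
Sorted by start: T1, T3, T4, T2, T5, T6.
T3 starts after T1 ends — done with T1.
T4 starts after T3 ends — done with T3.
T2 starts exactly when T4 ends (back-to-back, no overlap) — done with T4.
T5 starts after T2 ends — done with T2.
T6 starts after T5 ends.

none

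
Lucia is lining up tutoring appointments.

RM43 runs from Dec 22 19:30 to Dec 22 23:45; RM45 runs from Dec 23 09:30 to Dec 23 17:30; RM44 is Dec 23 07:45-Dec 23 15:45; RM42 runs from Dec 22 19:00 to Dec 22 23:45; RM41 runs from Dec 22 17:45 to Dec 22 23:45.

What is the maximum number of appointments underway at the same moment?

Walk through starts and ends in time order (an end at T is processed before a start at T):
Dec 22 17:45 start RM41 → 1
Dec 22 19:00 start RM42 → 2
Dec 22 19:30 start RM43 → 3
Dec 22 23:45 end RM41 → 2
Dec 22 23:45 end RM42 → 1
Dec 22 23:45 end RM43 → 0
Dec 23 07:45 start RM44 → 1
Dec 23 09:30 start RM45 → 2
Dec 23 15:45 end RM44 → 1
Dec 23 17:30 end RM45 → 0
Peak is 3, at Dec 22 19:30 (RM41, RM42, RM43).

3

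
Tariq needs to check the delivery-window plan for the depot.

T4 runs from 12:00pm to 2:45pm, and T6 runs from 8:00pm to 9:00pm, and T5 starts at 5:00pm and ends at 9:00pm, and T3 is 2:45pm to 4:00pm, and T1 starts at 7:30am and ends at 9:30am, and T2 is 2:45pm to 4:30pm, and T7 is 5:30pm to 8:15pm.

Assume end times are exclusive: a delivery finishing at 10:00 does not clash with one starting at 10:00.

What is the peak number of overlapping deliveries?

3

Sort all start/end points and keep a running count:
7:30am start T1 → 1
9:30am end T1 → 0
12:00pm start T4 → 1
2:45pm end T4 → 0
2:45pm start T2 → 1
2:45pm start T3 → 2
4:00pm end T3 → 1
4:30pm end T2 → 0
5:00pm start T5 → 1
5:30pm start T7 → 2
8:00pm start T6 → 3
8:15pm end T7 → 2
9:00pm end T5 → 1
9:00pm end T6 → 0
Peak is 3, at 8:00pm (T5, T6, T7).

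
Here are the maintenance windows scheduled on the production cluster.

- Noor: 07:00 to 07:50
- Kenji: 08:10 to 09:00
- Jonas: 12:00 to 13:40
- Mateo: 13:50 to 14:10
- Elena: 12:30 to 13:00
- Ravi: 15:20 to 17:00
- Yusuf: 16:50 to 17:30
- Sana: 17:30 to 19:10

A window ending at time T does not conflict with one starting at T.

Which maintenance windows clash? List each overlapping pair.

Sorted by start: Noor, Kenji, Jonas, Elena, Mateo, Ravi, Yusuf, Sana.
Kenji starts after Noor ends — done with Noor.
Jonas starts after Kenji ends — done with Kenji.
Elena starts before Jonas ends → Jonas and Elena overlap.
Mateo starts after Jonas ends — done with Jonas.
Mateo starts after Elena ends — done with Elena.
Ravi starts after Mateo ends — done with Mateo.
Yusuf starts before Ravi ends → Ravi and Yusuf overlap.
Sana starts after Ravi ends.
Sana starts exactly when Yusuf ends (back-to-back, no overlap).

Elena & Jonas, Ravi & Yusuf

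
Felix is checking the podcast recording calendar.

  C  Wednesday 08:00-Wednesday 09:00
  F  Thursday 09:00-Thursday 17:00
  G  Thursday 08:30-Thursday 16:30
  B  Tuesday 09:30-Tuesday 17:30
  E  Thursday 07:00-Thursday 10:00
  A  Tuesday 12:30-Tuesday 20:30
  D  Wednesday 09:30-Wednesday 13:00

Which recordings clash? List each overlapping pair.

A & B, E & F, E & G, F & G

Two intervals overlap when each starts before the other ends.
Sorted by start: B, A, C, D, E, G, F.
A starts before B ends → B and A overlap.
C starts after B ends — done with B.
C starts after A ends — done with A.
D starts after C ends — done with C.
E starts after D ends — done with D.
G starts before E ends → E and G overlap.
F starts before E ends → E and F overlap.
F starts before G ends → G and F overlap.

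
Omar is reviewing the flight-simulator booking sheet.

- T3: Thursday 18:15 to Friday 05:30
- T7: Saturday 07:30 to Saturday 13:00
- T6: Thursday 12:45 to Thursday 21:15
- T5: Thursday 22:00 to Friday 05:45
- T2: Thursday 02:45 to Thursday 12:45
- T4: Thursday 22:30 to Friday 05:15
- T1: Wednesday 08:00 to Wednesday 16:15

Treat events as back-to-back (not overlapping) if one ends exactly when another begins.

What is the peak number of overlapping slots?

Walk through starts and ends in time order (an end at T is processed before a start at T):
Wednesday 08:00 start T1 → 1
Wednesday 16:15 end T1 → 0
Thursday 02:45 start T2 → 1
Thursday 12:45 end T2 → 0
Thursday 12:45 start T6 → 1
Thursday 18:15 start T3 → 2
Thursday 21:15 end T6 → 1
Thursday 22:00 start T5 → 2
Thursday 22:30 start T4 → 3
Friday 05:15 end T4 → 2
Friday 05:30 end T3 → 1
Friday 05:45 end T5 → 0
Saturday 07:30 start T7 → 1
Saturday 13:00 end T7 → 0
Peak is 3, at Thursday 22:30 (T3, T4, T5).

3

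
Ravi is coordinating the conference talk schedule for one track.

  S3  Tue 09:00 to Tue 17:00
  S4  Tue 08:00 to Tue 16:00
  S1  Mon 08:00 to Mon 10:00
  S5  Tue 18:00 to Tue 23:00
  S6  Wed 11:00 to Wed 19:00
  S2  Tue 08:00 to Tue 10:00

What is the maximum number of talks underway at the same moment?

3

Sweep the timeline, counting +1 at each start and −1 at each end (ends before starts at a tie):
Mon 08:00 start S1 → 1
Mon 10:00 end S1 → 0
Tue 08:00 start S2 → 1
Tue 08:00 start S4 → 2
Tue 09:00 start S3 → 3
Tue 10:00 end S2 → 2
Tue 16:00 end S4 → 1
Tue 17:00 end S3 → 0
Tue 18:00 start S5 → 1
Tue 23:00 end S5 → 0
Wed 11:00 start S6 → 1
Wed 19:00 end S6 → 0
Peak is 3, at Tue 09:00 (S2, S3, S4).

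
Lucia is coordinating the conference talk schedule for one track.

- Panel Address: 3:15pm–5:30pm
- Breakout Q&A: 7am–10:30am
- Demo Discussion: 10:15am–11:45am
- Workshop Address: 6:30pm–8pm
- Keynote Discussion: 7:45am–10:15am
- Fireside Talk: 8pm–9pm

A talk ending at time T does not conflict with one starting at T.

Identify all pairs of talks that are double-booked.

Breakout Q&A & Demo Discussion, Breakout Q&A & Keynote Discussion

Sorted by start: Breakout Q&A, Keynote Discussion, Demo Discussion, Panel Address, Workshop Address, Fireside Talk.
Keynote Discussion starts before Breakout Q&A ends → Breakout Q&A and Keynote Discussion overlap.
Demo Discussion starts before Breakout Q&A ends → Breakout Q&A and Demo Discussion overlap.
Panel Address starts after Breakout Q&A ends; Breakout Q&A is clear from here.
Demo Discussion starts exactly when Keynote Discussion ends (back-to-back, no overlap); Keynote Discussion is clear from here.
Panel Address starts after Demo Discussion ends; Demo Discussion is clear from here.
Workshop Address starts after Panel Address ends; Panel Address is clear from here.
Fireside Talk starts exactly when Workshop Address ends (back-to-back, no overlap).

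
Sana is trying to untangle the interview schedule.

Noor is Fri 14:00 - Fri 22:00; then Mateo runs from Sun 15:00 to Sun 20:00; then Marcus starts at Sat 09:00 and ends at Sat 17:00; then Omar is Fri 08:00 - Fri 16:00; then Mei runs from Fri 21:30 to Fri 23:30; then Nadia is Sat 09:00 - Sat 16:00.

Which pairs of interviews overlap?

Check each pair: they overlap iff neither finishes before the other starts.
Sorted by start: Omar, Noor, Mei, Nadia, Marcus, Mateo.
Noor starts before Omar ends → Omar and Noor overlap.
Mei starts after Omar ends; Omar is clear from here.
Mei starts before Noor ends → Noor and Mei overlap.
Nadia starts after Noor ends; Noor is clear from here.
Nadia starts after Mei ends; Mei is clear from here.
Marcus starts before Nadia ends → Nadia and Marcus overlap.
Mateo starts after Nadia ends.
Mateo starts after Marcus ends.

Marcus & Nadia, Mei & Noor, Noor & Omar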